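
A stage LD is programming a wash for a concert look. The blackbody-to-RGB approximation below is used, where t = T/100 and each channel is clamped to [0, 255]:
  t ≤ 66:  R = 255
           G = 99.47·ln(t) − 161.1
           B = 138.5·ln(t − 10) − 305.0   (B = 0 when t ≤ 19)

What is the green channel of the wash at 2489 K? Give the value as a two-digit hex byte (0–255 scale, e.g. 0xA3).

0x9F

t = 2489/100 = 24.89; the t ≤ 66 branch applies.
G = 99.47·ln 24.89 − 161.1 = 99.47·3.2145 − 161.1 = 158.643.
Rounded: 159; in hex, 0x9F.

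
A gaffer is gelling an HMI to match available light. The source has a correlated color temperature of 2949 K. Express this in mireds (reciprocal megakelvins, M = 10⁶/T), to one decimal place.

M = 10⁶ / 2949 = 339.098 → 339.1 mireds.

339.1 mireds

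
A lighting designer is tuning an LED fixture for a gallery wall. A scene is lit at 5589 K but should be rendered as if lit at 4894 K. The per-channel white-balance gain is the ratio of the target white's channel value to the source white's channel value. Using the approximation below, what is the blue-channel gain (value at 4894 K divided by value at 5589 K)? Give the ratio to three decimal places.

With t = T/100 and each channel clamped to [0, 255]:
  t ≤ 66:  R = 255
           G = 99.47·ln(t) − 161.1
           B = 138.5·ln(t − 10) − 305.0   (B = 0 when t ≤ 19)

0.899

At 5589 K (t = 55.89):
  B = 138.5·ln(55.89 − 10) − 305.0 = 138.5·ln 45.89 − 305.0 = 138.5·3.8262 − 305.0 = 224.935.
At 4894 K (t = 48.94):
  B = 138.5·ln(48.94 − 10) − 305.0 = 138.5·ln 38.94 − 305.0 = 138.5·3.6620 − 305.0 = 202.190.
Gain = 202.190 / 224.935 = 0.8989 → 0.899.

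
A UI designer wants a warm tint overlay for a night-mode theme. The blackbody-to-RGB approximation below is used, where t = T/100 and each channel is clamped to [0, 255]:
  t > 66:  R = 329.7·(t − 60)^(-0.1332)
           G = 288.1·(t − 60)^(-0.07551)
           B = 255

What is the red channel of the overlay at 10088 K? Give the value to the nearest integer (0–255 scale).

201

t = 10088/100 = 100.88; the t > 66 branch applies.
R = 329.7·(100.88 − 60)^(-0.1332) = 329.7·40.88^(-0.1332) = 329.7·0.61002 = 201.125.
Rounded: 201.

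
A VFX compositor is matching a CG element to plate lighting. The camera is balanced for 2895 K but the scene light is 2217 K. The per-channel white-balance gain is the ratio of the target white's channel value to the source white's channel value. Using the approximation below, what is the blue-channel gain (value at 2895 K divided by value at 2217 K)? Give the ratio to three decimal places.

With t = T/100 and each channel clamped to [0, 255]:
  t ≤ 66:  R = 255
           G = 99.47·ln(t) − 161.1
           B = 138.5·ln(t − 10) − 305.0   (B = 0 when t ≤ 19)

2.492

At 2217 K (t = 22.17):
  B = 138.5·ln(22.17 − 10) − 305.0 = 138.5·ln 12.17 − 305.0 = 138.5·2.4990 − 305.0 = 41.108.
At 2895 K (t = 28.95):
  B = 138.5·ln(28.95 − 10) − 305.0 = 138.5·ln 18.95 − 305.0 = 138.5·2.9418 − 305.0 = 102.440.
Gain = 102.440 / 41.108 = 2.4920 → 2.492.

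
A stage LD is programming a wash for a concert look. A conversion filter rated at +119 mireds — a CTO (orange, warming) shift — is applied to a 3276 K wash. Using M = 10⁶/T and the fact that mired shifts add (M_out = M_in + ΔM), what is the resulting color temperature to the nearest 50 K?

2350 K

M_in = 10⁶/3276 = 305.25 mireds.
M_out = 305.25 + (+119) = 424.25 mireds.
T_out = 10⁶/424.25 = 2357.1 K → 2350 K.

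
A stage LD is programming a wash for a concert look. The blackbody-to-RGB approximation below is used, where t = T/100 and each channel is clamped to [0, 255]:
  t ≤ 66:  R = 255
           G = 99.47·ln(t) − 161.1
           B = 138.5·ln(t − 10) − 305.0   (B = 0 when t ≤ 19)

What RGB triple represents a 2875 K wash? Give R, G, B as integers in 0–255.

R=255, G=173, B=101

t = 2875/100 = 28.75; the t ≤ 66 branch applies.
R = 255 by definition for t ≤ 66.
G = 99.47·ln 28.75 − 161.1 = 99.47·3.3586 − 161.1 = 172.984.
B = 138.5·ln(28.75 − 10) − 305.0 = 138.5·ln 18.75 − 305.0 = 138.5·2.9312 − 305.0 = 100.970.
Rounded: (255, 173, 101).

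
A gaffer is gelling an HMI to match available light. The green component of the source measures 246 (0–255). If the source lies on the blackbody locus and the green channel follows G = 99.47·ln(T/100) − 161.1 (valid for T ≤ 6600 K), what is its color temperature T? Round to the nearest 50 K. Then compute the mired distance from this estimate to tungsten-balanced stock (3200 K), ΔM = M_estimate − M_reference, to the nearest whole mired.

-146 mireds

ln t = (246 + 161.1) / 99.47 = 4.0927.
t = e^4.0927 = 59.901.
T = 100·t = 5990 K → 6000 K to the nearest 50 K.
M_estimate = 10⁶/6000 = 166.67; M_reference = 10⁶/3200 = 312.50.
ΔM = 166.67 − 312.50 = -145.83 → -146 mireds.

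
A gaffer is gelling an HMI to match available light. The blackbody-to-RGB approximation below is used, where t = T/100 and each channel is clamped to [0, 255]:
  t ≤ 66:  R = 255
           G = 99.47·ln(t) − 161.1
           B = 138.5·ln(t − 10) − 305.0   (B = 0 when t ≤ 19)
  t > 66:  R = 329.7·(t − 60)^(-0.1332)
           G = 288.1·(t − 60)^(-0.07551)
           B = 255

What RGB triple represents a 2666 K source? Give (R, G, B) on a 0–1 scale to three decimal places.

(1.000, 0.649, 0.332)

t = 2666/100 = 26.66; the t ≤ 66 branch applies.
R = 255 by definition for t ≤ 66.
G = 99.47·ln 26.66 − 161.1 = 99.47·3.2832 − 161.1 = 165.476.
B = 138.5·ln(26.66 − 10) − 305.0 = 138.5·ln 16.66 − 305.0 = 138.5·2.8130 − 305.0 = 84.602.
Dividing each by 255: (1.0000, 0.6489, 0.3318) → (1.000, 0.649, 0.332).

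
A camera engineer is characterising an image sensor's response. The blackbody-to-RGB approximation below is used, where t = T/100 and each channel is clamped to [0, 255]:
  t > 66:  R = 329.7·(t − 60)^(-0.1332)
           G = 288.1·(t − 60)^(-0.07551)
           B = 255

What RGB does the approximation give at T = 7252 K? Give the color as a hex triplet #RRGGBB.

#EBEEFF

t = 7252/100 = 72.52; the t > 66 branch applies.
R = 329.7·(72.52 − 60)^(-0.1332) = 329.7·12.52^(-0.1332) = 329.7·0.71417 = 235.460.
G = 288.1·(72.52 − 60)^(-0.07551) = 288.1·12.52^(-0.07551) = 288.1·0.82627 = 238.047.
B = 255 by definition for t > 66.
Rounded: (235, 238, 255).
In hex: #EBEEFF.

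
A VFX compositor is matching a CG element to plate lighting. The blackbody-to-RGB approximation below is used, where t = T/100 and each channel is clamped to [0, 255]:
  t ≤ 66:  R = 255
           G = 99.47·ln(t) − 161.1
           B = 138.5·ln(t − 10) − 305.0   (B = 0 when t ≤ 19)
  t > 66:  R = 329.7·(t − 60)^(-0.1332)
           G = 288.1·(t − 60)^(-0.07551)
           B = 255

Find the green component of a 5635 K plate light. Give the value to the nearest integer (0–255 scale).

t = 5635/100 = 56.35; the t ≤ 66 branch applies.
G = 99.47·ln 56.35 − 161.1 = 99.47·4.0316 − 161.1 = 239.921.
Rounded: 240.

240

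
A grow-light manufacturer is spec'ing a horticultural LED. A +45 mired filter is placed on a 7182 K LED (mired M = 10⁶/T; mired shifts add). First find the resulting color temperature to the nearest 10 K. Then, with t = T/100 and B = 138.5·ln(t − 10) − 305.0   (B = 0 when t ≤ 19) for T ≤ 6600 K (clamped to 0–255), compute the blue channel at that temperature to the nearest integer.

220

M_in = 10⁶/7182 = 139.24; M_out = 139.24 + (+45) = 184.24.
T_out = 10⁶/184.24 = 5427.8 K → 5430 K; t = 54.3.
B = 138.5·ln(54.3 − 10) − 305.0 = 138.5·ln 44.3 − 305.0 = 138.5·3.7910 − 305.0 = 220.051.
Rounded: 220.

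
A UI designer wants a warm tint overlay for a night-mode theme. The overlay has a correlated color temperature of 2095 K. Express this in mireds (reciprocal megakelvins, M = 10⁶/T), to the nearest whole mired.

M = 10⁶ / 2095 = 477.327 → 477 mireds.

477 mireds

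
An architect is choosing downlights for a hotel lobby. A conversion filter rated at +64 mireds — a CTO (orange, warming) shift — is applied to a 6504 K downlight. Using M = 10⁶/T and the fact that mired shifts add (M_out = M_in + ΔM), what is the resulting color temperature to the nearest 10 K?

M_in = 10⁶/6504 = 153.75 mireds.
M_out = 153.75 + (+64) = 217.75 mireds.
T_out = 10⁶/217.75 = 4592.4 K → 4590 K.

4590 K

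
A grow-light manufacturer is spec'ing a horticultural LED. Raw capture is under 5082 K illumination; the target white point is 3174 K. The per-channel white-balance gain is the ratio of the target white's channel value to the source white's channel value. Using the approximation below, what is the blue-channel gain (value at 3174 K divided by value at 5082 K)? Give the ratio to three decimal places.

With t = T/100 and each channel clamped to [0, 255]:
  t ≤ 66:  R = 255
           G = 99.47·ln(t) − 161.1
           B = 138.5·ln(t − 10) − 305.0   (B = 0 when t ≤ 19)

At 5082 K (t = 50.82):
  B = 138.5·ln(50.82 − 10) − 305.0 = 138.5·ln 40.82 − 305.0 = 138.5·3.7092 − 305.0 = 208.720.
At 3174 K (t = 31.74):
  B = 138.5·ln(31.74 − 10) − 305.0 = 138.5·ln 21.74 − 305.0 = 138.5·3.0792 − 305.0 = 121.463.
Gain = 121.463 / 208.720 = 0.5819 → 0.582.

0.582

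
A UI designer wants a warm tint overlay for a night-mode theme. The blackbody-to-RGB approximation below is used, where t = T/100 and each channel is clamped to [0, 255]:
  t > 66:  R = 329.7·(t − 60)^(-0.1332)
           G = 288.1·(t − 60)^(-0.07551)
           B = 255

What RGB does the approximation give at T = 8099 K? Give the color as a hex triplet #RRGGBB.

#DCE5FF

t = 8099/100 = 80.99; the t > 66 branch applies.
R = 329.7·(80.99 − 60)^(-0.1332) = 329.7·20.99^(-0.1332) = 329.7·0.66667 = 219.800.
G = 288.1·(80.99 − 60)^(-0.07551) = 288.1·20.99^(-0.07551) = 288.1·0.79465 = 228.938.
B = 255 by definition for t > 66.
Rounded: (220, 229, 255).
In hex: #DCE5FF.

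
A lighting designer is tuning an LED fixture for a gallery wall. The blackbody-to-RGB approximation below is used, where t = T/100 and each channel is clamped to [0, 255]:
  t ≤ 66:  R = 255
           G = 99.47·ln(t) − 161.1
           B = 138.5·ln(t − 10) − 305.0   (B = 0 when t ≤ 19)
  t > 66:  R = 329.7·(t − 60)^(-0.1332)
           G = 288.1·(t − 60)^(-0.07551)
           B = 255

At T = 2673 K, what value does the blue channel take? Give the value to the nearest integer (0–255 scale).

85

t = 2673/100 = 26.73; the t ≤ 66 branch applies.
B = 138.5·ln(26.73 − 10) − 305.0 = 138.5·ln 16.73 − 305.0 = 138.5·2.8172 − 305.0 = 85.183.
Rounded: 85.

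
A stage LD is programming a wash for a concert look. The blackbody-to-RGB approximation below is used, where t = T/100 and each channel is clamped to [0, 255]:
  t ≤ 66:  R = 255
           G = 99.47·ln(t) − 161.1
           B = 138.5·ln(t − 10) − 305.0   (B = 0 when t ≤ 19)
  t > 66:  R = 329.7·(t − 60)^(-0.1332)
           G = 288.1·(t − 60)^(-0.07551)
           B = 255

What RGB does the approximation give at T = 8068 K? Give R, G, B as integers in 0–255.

R=220, G=229, B=255

t = 8068/100 = 80.68; the t > 66 branch applies.
R = 329.7·(80.68 − 60)^(-0.1332) = 329.7·20.68^(-0.1332) = 329.7·0.66799 = 220.236.
G = 288.1·(80.68 − 60)^(-0.07551) = 288.1·20.68^(-0.07551) = 288.1·0.79554 = 229.195.
B = 255 by definition for t > 66.
Rounded: (220, 229, 255).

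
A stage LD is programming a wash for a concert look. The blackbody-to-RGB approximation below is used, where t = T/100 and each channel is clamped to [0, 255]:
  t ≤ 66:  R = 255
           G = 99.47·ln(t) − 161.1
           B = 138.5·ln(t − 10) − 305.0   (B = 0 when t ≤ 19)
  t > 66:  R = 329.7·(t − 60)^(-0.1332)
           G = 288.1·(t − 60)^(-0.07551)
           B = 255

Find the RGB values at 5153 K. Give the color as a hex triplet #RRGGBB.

t = 5153/100 = 51.53; the t ≤ 66 branch applies.
R = 255 by definition for t ≤ 66.
G = 99.47·ln 51.53 − 161.1 = 99.47·3.9422 − 161.1 = 231.027.
B = 138.5·ln(51.53 − 10) − 305.0 = 138.5·ln 41.53 − 305.0 = 138.5·3.7264 − 305.0 = 211.109.
Rounded: (255, 231, 211).
In hex: #FFE7D3.

#FFE7D3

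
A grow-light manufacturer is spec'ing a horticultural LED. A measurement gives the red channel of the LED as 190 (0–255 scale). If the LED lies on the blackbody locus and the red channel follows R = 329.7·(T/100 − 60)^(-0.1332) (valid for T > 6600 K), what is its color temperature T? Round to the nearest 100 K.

(t − 60)^(-0.1332) = 190/329.7 = 0.57628.
t − 60 = 0.57628^(1/-0.1332) = 0.57628^(-7.508) = 62.667, so t = 122.667.
T = 100·t = 12267 K → 12300 K to the nearest 100 K.

12300 K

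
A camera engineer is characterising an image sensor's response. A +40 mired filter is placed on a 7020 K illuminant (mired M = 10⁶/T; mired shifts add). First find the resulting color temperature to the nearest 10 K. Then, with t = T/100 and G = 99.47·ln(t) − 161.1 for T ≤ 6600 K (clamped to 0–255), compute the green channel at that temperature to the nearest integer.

M_in = 10⁶/7020 = 142.45; M_out = 142.45 + (+40) = 182.45.
T_out = 10⁶/182.45 = 5480.9 K → 5480 K; t = 54.8.
G = 99.47·ln 54.8 − 161.1 = 99.47·4.0037 − 161.1 = 237.147.
Rounded: 237.

237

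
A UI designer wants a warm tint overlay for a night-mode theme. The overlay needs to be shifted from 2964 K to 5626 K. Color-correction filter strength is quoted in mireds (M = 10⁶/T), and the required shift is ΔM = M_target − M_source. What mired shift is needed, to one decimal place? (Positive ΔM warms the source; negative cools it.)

-159.6 mireds

M_source = 10⁶/2964 = 337.382; M_target = 10⁶/5626 = 177.746.
ΔM = 177.746 − 337.382 = -159.636 → -159.6 mireds, a cooling shift.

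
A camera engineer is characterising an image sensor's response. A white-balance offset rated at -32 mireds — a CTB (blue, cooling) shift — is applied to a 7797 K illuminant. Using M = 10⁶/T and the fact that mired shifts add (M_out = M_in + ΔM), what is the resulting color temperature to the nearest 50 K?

10400 K

M_in = 10⁶/7797 = 128.25 mireds.
M_out = 128.25 + (-32) = 96.25 mireds.
T_out = 10⁶/96.25 = 10389.1 K → 10400 K.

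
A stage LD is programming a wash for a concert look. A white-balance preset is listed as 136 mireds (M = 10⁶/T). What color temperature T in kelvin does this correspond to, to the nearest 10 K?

7350 K

T = 10⁶ / 136 = 7352.94 K → 7350 K.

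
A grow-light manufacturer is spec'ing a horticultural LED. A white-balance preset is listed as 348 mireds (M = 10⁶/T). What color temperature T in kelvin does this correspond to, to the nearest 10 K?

T = 10⁶ / 348 = 2873.56 K → 2870 K.

2870 K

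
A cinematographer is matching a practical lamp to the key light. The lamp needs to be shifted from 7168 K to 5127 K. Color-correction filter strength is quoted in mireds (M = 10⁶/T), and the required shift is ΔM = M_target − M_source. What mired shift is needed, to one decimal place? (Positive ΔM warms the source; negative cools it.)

+55.5 mireds

M_source = 10⁶/7168 = 139.509; M_target = 10⁶/5127 = 195.046.
ΔM = 195.046 − 139.509 = 55.537 → +55.5 mireds, a warming shift.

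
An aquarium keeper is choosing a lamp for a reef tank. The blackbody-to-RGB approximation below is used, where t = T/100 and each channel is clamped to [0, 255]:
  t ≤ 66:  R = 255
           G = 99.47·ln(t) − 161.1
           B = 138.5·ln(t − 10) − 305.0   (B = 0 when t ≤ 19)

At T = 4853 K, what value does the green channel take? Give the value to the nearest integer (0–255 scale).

t = 4853/100 = 48.53; the t ≤ 66 branch applies.
G = 99.47·ln 48.53 − 161.1 = 99.47·3.8822 − 161.1 = 225.061.
Rounded: 225.

225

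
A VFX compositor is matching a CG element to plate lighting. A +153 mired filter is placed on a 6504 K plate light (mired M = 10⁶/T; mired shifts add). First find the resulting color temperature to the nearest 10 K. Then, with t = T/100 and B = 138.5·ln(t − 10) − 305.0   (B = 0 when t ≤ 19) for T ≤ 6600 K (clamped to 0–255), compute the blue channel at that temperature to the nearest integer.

127

M_in = 10⁶/6504 = 153.75; M_out = 153.75 + (+153) = 306.75.
T_out = 10⁶/306.75 = 3260.0 K → 3260 K; t = 32.6.
B = 138.5·ln(32.6 − 10) − 305.0 = 138.5·ln 22.6 − 305.0 = 138.5·3.1179 − 305.0 = 126.836.
Rounded: 127.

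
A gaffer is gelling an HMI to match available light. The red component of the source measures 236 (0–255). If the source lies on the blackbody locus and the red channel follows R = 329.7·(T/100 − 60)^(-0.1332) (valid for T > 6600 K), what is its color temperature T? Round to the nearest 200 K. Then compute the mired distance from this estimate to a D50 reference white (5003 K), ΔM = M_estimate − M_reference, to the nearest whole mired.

(t − 60)^(-0.1332) = 236/329.7 = 0.71580.
t − 60 = 0.71580^(1/-0.1332) = 0.71580^(-7.508) = 12.307, so t = 72.307.
T = 100·t = 7231 K → 7200 K to the nearest 200 K.
M_estimate = 10⁶/7200 = 138.89; M_reference = 10⁶/5003 = 199.88.
ΔM = 138.89 − 199.88 = -60.99 → -61 mireds.

-61 mireds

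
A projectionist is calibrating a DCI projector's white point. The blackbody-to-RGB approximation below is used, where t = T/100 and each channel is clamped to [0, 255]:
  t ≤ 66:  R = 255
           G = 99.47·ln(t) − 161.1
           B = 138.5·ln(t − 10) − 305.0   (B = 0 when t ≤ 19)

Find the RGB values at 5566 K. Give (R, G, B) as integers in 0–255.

(255, 239, 224)

t = 5566/100 = 55.66; the t ≤ 66 branch applies.
R = 255 by definition for t ≤ 66.
G = 99.47·ln 55.66 − 161.1 = 99.47·4.0193 − 161.1 = 238.696.
B = 138.5·ln(55.66 − 10) − 305.0 = 138.5·ln 45.66 − 305.0 = 138.5·3.8212 − 305.0 = 224.239.
Rounded: (255, 239, 224).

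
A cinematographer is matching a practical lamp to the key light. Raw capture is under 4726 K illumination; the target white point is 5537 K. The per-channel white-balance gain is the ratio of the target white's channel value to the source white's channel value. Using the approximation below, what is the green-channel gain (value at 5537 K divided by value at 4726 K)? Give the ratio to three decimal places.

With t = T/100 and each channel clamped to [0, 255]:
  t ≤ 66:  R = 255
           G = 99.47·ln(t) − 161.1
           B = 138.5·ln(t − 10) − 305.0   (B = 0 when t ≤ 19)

1.071

At 4726 K (t = 47.26):
  G = 99.47·ln 47.26 − 161.1 = 99.47·3.8557 − 161.1 = 222.423.
At 5537 K (t = 55.37):
  G = 99.47·ln 55.37 − 161.1 = 99.47·4.0140 − 161.1 = 238.176.
Gain = 238.176 / 222.423 = 1.0708 → 1.071.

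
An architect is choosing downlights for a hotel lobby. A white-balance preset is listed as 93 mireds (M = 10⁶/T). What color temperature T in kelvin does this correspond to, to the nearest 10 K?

10750 K

T = 10⁶ / 93 = 10752.69 K → 10750 K.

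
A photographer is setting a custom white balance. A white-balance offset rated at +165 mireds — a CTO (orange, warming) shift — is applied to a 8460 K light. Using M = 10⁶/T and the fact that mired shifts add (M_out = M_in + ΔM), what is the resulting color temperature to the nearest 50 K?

3550 K

M_in = 10⁶/8460 = 118.20 mireds.
M_out = 118.20 + (+165) = 283.20 mireds.
T_out = 10⁶/283.20 = 3531.0 K → 3550 K.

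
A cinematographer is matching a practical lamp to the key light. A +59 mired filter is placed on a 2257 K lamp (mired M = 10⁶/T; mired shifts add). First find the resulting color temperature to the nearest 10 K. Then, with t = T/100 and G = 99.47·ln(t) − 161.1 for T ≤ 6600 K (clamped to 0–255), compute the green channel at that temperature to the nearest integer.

M_in = 10⁶/2257 = 443.07; M_out = 443.07 + (+59) = 502.07.
T_out = 10⁶/502.07 = 1991.8 K → 1990 K; t = 19.9.
G = 99.47·ln 19.9 − 161.1 = 99.47·2.9907 − 161.1 = 136.387.
Rounded: 136.

136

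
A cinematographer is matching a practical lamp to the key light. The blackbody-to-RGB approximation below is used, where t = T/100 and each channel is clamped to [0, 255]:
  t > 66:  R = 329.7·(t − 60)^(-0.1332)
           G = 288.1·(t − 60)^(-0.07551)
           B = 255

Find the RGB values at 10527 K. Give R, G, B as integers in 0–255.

R=198, G=216, B=255

t = 10527/100 = 105.27; the t > 66 branch applies.
R = 329.7·(105.27 − 60)^(-0.1332) = 329.7·45.27^(-0.1332) = 329.7·0.60179 = 198.411.
G = 288.1·(105.27 − 60)^(-0.07551) = 288.1·45.27^(-0.07551) = 288.1·0.74984 = 216.029.
B = 255 by definition for t > 66.
Rounded: (198, 216, 255).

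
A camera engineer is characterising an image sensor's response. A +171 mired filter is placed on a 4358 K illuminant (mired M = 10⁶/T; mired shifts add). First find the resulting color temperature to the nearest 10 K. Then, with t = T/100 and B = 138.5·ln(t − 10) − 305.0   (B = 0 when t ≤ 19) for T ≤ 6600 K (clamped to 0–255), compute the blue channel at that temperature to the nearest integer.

M_in = 10⁶/4358 = 229.46; M_out = 229.46 + (+171) = 400.46.
T_out = 10⁶/400.46 = 2497.1 K → 2500 K; t = 25.
B = 138.5·ln(25 − 10) − 305.0 = 138.5·ln 15 − 305.0 = 138.5·2.7081 − 305.0 = 70.065.
Rounded: 70.

70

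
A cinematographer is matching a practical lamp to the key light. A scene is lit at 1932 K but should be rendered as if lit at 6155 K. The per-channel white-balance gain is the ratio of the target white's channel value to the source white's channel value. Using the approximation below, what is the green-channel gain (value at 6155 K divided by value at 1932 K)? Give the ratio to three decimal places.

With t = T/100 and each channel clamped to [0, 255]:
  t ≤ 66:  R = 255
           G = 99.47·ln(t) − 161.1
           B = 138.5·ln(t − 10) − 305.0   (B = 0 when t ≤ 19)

1.864

At 1932 K (t = 19.32):
  G = 99.47·ln 19.32 − 161.1 = 99.47·2.9611 − 161.1 = 133.445.
At 6155 K (t = 61.55):
  G = 99.47·ln 61.55 − 161.1 = 99.47·4.1198 − 161.1 = 248.701.
Gain = 248.701 / 133.445 = 1.8637 → 1.864.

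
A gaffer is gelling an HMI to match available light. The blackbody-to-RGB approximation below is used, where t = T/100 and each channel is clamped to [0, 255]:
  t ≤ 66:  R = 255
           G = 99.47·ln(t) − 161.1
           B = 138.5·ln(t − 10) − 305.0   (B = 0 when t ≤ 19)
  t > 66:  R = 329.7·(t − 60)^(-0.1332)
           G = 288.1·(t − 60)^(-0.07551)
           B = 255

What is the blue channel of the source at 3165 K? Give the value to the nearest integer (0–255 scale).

t = 3165/100 = 31.65; the t ≤ 66 branch applies.
B = 138.5·ln(31.65 − 10) − 305.0 = 138.5·ln 21.65 − 305.0 = 138.5·3.0750 − 305.0 = 120.888.
Rounded: 121.

121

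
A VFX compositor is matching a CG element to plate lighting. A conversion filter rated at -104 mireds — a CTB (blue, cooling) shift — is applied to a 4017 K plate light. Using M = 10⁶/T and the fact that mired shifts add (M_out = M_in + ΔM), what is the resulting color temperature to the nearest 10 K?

6900 K

M_in = 10⁶/4017 = 248.94 mireds.
M_out = 248.94 + (-104) = 144.94 mireds.
T_out = 10⁶/144.94 = 6899.3 K → 6900 K.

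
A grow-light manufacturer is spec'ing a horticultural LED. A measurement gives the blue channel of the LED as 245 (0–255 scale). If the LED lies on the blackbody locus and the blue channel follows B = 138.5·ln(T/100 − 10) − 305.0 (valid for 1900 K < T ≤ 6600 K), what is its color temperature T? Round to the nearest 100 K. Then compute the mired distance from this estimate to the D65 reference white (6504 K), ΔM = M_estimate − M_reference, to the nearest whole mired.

ln(t − 10) = (245 + 305.0) / 138.5 = 3.9711.
t − 10 = e^3.9711 = 53.044, so t = 63.044.
T = 100·t = 6304 K → 6300 K to the nearest 100 K.
M_estimate = 10⁶/6300 = 158.73; M_reference = 10⁶/6504 = 153.75.
ΔM = 158.73 − 153.75 = 4.98 → +5 mireds.

+5 mireds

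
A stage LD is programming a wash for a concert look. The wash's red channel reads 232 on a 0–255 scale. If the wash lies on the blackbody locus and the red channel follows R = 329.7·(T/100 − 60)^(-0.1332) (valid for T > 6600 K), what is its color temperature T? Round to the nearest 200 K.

(t − 60)^(-0.1332) = 232/329.7 = 0.70367.
t − 60 = 0.70367^(1/-0.1332) = 0.70367^(-7.508) = 13.992, so t = 73.992.
T = 100·t = 7399 K → 7400 K to the nearest 200 K.

7400 K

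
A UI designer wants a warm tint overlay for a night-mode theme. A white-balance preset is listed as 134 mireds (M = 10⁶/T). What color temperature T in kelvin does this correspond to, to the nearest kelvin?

T = 10⁶ / 134 = 7462.69 K → 7463 K.

7463 K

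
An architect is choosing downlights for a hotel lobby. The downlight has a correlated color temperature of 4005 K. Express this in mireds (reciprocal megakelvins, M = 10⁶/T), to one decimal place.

M = 10⁶ / 4005 = 249.688 → 249.7 mireds.

249.7 mireds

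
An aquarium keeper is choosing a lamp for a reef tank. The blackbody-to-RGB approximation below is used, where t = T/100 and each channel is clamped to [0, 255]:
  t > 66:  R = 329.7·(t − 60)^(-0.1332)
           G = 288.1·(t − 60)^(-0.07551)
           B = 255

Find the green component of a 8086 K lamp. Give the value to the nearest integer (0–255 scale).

229

t = 8086/100 = 80.86; the t > 66 branch applies.
G = 288.1·(80.86 − 60)^(-0.07551) = 288.1·20.86^(-0.07551) = 288.1·0.79502 = 229.046.
Rounded: 229.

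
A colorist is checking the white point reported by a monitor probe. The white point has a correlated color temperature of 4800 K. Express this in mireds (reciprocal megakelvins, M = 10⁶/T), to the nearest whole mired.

208 mireds

M = 10⁶ / 4800 = 208.333 → 208 mireds.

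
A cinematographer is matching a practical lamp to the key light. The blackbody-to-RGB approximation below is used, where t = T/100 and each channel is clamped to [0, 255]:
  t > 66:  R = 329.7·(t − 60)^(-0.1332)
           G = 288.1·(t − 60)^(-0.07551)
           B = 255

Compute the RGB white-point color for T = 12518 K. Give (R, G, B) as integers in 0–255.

t = 12518/100 = 125.18; the t > 66 branch applies.
R = 329.7·(125.18 − 60)^(-0.1332) = 329.7·65.18^(-0.1332) = 329.7·0.57327 = 189.007.
G = 288.1·(125.18 − 60)^(-0.07551) = 288.1·65.18^(-0.07551) = 288.1·0.72948 = 210.165.
B = 255 by definition for t > 66.
Rounded: (189, 210, 255).

(189, 210, 255)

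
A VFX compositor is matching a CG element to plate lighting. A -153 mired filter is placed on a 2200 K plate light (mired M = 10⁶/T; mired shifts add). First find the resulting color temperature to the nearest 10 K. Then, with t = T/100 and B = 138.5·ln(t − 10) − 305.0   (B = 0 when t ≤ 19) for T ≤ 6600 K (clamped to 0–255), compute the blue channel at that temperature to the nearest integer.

130

M_in = 10⁶/2200 = 454.55; M_out = 454.55 + (-153) = 301.55.
T_out = 10⁶/301.55 = 3316.2 K → 3320 K; t = 33.2.
B = 138.5·ln(33.2 − 10) − 305.0 = 138.5·ln 23.2 − 305.0 = 138.5·3.1442 − 305.0 = 130.465.
Rounded: 130.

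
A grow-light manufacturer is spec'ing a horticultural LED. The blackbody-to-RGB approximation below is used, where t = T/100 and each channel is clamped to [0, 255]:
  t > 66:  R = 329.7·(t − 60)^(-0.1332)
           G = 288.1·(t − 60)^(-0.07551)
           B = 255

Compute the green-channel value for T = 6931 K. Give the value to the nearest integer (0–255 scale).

243

t = 6931/100 = 69.31; the t > 66 branch applies.
G = 288.1·(69.31 − 60)^(-0.07551) = 288.1·9.31^(-0.07551) = 288.1·0.84496 = 243.432.
Rounded: 243.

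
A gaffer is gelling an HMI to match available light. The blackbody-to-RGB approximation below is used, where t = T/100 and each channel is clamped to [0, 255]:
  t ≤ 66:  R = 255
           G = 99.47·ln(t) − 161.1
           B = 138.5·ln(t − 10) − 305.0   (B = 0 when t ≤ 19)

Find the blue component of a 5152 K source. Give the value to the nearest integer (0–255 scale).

t = 5152/100 = 51.52; the t ≤ 66 branch applies.
B = 138.5·ln(51.52 − 10) − 305.0 = 138.5·ln 41.52 − 305.0 = 138.5·3.7262 − 305.0 = 211.075.
Rounded: 211.

211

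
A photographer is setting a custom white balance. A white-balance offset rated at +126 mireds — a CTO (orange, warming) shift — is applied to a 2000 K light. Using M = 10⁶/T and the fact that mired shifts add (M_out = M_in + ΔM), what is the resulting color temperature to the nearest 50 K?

1600 K

M_in = 10⁶/2000 = 500.00 mireds.
M_out = 500.00 + (+126) = 626.00 mireds.
T_out = 10⁶/626.00 = 1597.4 K → 1600 K.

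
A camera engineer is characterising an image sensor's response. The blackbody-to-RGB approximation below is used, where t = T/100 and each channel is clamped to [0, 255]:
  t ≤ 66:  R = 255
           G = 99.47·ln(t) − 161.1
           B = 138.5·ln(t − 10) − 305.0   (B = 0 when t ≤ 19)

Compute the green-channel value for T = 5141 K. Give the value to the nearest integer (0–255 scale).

231

t = 5141/100 = 51.41; the t ≤ 66 branch applies.
G = 99.47·ln 51.41 − 161.1 = 99.47·3.9398 − 161.1 = 230.795.
Rounded: 231.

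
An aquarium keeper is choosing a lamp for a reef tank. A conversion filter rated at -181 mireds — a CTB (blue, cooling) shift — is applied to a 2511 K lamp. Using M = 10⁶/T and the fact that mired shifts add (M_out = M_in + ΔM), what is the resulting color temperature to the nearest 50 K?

M_in = 10⁶/2511 = 398.25 mireds.
M_out = 398.25 + (-181) = 217.25 mireds.
T_out = 10⁶/217.25 = 4603.0 K → 4600 K.

4600 K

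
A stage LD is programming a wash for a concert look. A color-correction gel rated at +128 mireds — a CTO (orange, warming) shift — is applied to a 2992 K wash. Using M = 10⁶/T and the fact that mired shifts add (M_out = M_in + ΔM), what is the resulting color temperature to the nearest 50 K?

M_in = 10⁶/2992 = 334.22 mireds.
M_out = 334.22 + (+128) = 462.22 mireds.
T_out = 10⁶/462.22 = 2163.5 K → 2150 K.

2150 K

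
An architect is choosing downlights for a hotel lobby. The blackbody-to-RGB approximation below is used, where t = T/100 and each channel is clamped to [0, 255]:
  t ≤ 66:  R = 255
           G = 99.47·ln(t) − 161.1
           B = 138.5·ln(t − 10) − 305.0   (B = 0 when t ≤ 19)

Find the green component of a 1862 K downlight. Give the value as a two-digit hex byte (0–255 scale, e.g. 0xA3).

t = 1862/100 = 18.62; the t ≤ 66 branch applies.
G = 99.47·ln 18.62 − 161.1 = 99.47·2.9242 − 161.1 = 129.774.
Rounded: 130; in hex, 0x82.

0x82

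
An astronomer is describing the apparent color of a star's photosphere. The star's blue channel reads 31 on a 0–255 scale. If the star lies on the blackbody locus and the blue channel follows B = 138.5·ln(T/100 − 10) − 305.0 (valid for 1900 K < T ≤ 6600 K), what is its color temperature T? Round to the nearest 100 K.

ln(t − 10) = (31 + 305.0) / 138.5 = 2.4260.
t − 10 = e^2.4260 = 11.313, so t = 21.313.
T = 100·t = 2131 K → 2100 K to the nearest 100 K.

2100 K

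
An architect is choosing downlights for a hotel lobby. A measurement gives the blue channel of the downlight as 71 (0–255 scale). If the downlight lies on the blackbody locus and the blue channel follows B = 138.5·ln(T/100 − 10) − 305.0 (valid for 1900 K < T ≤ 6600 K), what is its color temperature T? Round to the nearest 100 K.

ln(t − 10) = (71 + 305.0) / 138.5 = 2.7148.
t − 10 = e^2.7148 = 15.102, so t = 25.102.
T = 100·t = 2510 K → 2500 K to the nearest 100 K.

2500 K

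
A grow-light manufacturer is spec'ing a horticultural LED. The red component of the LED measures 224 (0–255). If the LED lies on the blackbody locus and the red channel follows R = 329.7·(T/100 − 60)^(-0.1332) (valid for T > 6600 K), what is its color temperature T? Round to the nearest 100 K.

7800 K

(t − 60)^(-0.1332) = 224/329.7 = 0.67941.
t − 60 = 0.67941^(1/-0.1332) = 0.67941^(-7.508) = 18.209, so t = 78.209.
T = 100·t = 7821 K → 7800 K to the nearest 100 K.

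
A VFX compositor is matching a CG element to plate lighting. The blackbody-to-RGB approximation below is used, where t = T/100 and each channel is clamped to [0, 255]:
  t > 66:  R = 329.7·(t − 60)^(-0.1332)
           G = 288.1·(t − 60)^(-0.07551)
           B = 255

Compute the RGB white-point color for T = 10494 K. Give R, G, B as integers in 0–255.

t = 10494/100 = 104.94; the t > 66 branch applies.
R = 329.7·(104.94 − 60)^(-0.1332) = 329.7·44.94^(-0.1332) = 329.7·0.60238 = 198.604.
G = 288.1·(104.94 − 60)^(-0.07551) = 288.1·44.94^(-0.07551) = 288.1·0.75026 = 216.149.
B = 255 by definition for t > 66.
Rounded: (199, 216, 255).

R=199, G=216, B=255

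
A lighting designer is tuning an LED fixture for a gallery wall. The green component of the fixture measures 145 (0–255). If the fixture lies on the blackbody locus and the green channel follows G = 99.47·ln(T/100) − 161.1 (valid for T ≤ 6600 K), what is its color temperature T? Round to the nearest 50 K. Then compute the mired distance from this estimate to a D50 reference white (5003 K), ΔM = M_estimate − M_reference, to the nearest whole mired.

ln t = (145 + 161.1) / 99.47 = 3.0773.
t = e^3.0773 = 21.700.
T = 100·t = 2170 K → 2150 K to the nearest 50 K.
M_estimate = 10⁶/2150 = 465.12; M_reference = 10⁶/5003 = 199.88.
ΔM = 465.12 − 199.88 = 265.24 → +265 mireds.

+265 mireds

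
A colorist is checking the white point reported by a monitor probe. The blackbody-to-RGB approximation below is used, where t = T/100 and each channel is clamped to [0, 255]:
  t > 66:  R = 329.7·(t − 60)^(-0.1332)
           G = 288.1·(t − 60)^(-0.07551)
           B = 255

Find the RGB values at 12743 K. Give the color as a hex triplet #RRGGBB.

#BCD2FF

t = 12743/100 = 127.43; the t > 66 branch applies.
R = 329.7·(127.43 − 60)^(-0.1332) = 329.7·67.43^(-0.1332) = 329.7·0.57069 = 188.155.
G = 288.1·(127.43 − 60)^(-0.07551) = 288.1·67.43^(-0.07551) = 288.1·0.72762 = 209.627.
B = 255 by definition for t > 66.
Rounded: (188, 210, 255).
In hex: #BCD2FF.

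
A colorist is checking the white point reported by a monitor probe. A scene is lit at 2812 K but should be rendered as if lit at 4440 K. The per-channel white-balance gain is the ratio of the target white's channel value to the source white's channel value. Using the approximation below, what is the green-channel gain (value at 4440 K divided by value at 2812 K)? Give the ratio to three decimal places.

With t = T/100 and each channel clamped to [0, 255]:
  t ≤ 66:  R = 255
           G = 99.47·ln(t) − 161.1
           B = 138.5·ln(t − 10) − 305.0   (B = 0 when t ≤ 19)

At 2812 K (t = 28.12):
  G = 99.47·ln 28.12 − 161.1 = 99.47·3.3365 − 161.1 = 170.780.
At 4440 K (t = 44.4):
  G = 99.47·ln 44.4 − 161.1 = 99.47·3.7932 − 161.1 = 216.214.
Gain = 216.214 / 170.780 = 1.2660 → 1.266.

1.266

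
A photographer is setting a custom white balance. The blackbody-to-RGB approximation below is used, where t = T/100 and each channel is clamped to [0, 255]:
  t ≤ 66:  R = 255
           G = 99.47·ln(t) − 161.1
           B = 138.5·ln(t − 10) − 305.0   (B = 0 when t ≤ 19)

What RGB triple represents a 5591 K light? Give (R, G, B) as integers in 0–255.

(255, 239, 225)

t = 5591/100 = 55.91; the t ≤ 66 branch applies.
R = 255 by definition for t ≤ 66.
G = 99.47·ln 55.91 − 161.1 = 99.47·4.0237 − 161.1 = 239.142.
B = 138.5·ln(55.91 − 10) − 305.0 = 138.5·ln 45.91 − 305.0 = 138.5·3.8267 − 305.0 = 224.996.
Rounded: (255, 239, 225).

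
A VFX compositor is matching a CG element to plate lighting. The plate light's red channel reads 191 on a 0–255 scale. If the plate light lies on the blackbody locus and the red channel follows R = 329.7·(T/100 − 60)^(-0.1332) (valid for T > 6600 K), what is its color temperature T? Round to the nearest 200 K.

(t − 60)^(-0.1332) = 191/329.7 = 0.57931.
t − 60 = 0.57931^(1/-0.1332) = 0.57931^(-7.508) = 60.245, so t = 120.245.
T = 100·t = 12025 K → 12000 K to the nearest 200 K.

12000 K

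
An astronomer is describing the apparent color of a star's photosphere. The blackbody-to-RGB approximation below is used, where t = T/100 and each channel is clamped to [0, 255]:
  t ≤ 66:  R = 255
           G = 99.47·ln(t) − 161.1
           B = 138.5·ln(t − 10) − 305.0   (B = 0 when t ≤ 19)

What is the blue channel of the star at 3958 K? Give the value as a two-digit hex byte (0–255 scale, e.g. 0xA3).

0xA4

t = 3958/100 = 39.58; the t ≤ 66 branch applies.
B = 138.5·ln(39.58 − 10) − 305.0 = 138.5·ln 29.58 − 305.0 = 138.5·3.3871 − 305.0 = 164.113.
Rounded: 164; in hex, 0xA4.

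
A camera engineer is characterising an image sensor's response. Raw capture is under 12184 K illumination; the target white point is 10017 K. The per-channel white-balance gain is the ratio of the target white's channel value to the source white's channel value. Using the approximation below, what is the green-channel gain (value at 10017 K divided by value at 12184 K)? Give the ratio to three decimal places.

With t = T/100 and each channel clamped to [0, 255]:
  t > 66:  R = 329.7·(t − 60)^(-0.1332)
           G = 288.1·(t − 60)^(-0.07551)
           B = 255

1.033

At 12184 K (t = 121.84):
  G = 288.1·(121.84 − 60)^(-0.07551) = 288.1·61.84^(-0.07551) = 288.1·0.73239 = 211.001.
At 10017 K (t = 100.17):
  G = 288.1·(100.17 − 60)^(-0.07551) = 288.1·40.17^(-0.07551) = 288.1·0.75664 = 217.988.
Gain = 217.988 / 211.001 = 1.0331 → 1.033.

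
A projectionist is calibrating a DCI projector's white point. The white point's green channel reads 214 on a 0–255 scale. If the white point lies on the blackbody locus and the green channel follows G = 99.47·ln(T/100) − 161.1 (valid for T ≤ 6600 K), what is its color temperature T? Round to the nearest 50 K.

ln t = (214 + 161.1) / 99.47 = 3.7710.
t = e^3.7710 = 43.423.
T = 100·t = 4342 K → 4350 K to the nearest 50 K.

4350 K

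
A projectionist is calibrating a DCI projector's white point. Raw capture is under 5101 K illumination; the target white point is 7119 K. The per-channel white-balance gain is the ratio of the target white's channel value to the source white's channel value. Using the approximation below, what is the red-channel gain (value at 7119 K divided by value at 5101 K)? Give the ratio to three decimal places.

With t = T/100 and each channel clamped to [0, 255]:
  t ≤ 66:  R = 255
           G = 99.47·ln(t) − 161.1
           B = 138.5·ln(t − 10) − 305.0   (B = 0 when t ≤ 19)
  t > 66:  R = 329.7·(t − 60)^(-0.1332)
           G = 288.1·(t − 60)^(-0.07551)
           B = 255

0.937

At 5101 K (t = 51.01):
  R = 255 by definition for t ≤ 66.
At 7119 K (t = 71.19):
  R = 329.7·(71.19 − 60)^(-0.1332) = 329.7·11.19^(-0.1332) = 329.7·0.72493 = 239.009.
Gain = 239.009 / 255.000 = 0.9373 → 0.937.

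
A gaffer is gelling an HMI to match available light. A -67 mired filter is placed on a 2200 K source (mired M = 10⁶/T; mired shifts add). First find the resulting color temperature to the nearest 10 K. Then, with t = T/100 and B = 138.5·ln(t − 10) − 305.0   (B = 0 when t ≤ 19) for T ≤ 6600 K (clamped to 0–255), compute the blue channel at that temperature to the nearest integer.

77

M_in = 10⁶/2200 = 454.55; M_out = 454.55 + (-67) = 387.55.
T_out = 10⁶/387.55 = 2580.3 K → 2580 K; t = 25.8.
B = 138.5·ln(25.8 − 10) − 305.0 = 138.5·ln 15.8 − 305.0 = 138.5·2.7600 − 305.0 = 77.261.
Rounded: 77.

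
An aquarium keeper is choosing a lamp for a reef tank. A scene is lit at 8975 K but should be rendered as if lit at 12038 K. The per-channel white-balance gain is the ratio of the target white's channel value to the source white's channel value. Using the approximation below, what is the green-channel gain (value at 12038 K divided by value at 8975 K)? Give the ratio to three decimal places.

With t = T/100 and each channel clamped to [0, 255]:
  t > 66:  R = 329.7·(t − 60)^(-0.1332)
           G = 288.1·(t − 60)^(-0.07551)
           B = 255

0.948

At 8975 K (t = 89.75):
  G = 288.1·(89.75 − 60)^(-0.07551) = 288.1·29.75^(-0.07551) = 288.1·0.77399 = 222.987.
At 12038 K (t = 120.38):
  G = 288.1·(120.38 − 60)^(-0.07551) = 288.1·60.38^(-0.07551) = 288.1·0.73371 = 211.382.
Gain = 211.382 / 222.987 = 0.9480 → 0.948.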